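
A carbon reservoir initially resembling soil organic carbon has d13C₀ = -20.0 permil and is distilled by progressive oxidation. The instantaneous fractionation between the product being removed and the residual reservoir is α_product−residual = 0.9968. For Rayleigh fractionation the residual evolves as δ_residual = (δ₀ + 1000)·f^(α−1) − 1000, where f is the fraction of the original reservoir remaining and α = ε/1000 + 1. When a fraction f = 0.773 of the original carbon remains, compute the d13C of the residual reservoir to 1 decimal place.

-19.2 permil

Rayleigh residual: δ_res = (δ₀ + 1000)·f^(α−1) − 1000
α − 1 = -0.00320
f^(α−1) = 0.773^(-0.00320) = 1.000824
δ_res = (-20.0 + 1000) × 1.000824 − 1000 = 980.808 − 1000 = -19.19 permil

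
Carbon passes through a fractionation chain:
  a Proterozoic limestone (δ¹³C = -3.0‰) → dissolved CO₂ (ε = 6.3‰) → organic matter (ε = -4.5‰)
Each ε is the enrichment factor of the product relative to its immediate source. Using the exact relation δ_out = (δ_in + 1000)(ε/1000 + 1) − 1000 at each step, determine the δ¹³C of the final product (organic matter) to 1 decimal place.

step 1: δ = (-3.00 + 1000)·(6.3/1000 + 1) − 1000 = 3.28‰
step 2: δ = (3.28 + 1000)·(-4.5/1000 + 1) − 1000 = -1.23‰

-1.2‰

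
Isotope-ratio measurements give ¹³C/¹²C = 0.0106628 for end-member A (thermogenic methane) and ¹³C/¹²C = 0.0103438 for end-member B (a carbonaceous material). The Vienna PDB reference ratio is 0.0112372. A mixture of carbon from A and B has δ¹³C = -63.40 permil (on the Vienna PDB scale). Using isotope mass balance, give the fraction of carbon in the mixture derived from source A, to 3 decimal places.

0.567

δ_A = (0.0106628/0.0112372 − 1)×1000 = (0.948884 − 1)×1000 = -51.116 permil
δ_B = (0.0103438/0.0112372 − 1)×1000 = (0.920496 − 1)×1000 = -79.504 permil
f_A = (δ_mix − δ_B)/(δ_A − δ_B) = (-63.40 − (-79.504))/(-51.116 − (-79.504))
f_A = 16.104 / 28.388 = 0.5673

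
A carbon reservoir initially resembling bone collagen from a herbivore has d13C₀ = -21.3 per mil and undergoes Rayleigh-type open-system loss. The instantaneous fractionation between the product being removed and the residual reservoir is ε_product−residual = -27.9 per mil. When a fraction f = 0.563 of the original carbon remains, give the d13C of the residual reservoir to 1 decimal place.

Rayleigh residual: δ_res = (δ₀ + 1000)·f^(α−1) − 1000
α = ε/1000 + 1 = 0.97210, so α − 1 = -0.02790
f^(α−1) = 0.563^(-0.02790) = 1.016157
δ_res = (-21.3 + 1000) × 1.016157 − 1000 = 994.513 − 1000 = -5.49 per mil

-5.5 per mil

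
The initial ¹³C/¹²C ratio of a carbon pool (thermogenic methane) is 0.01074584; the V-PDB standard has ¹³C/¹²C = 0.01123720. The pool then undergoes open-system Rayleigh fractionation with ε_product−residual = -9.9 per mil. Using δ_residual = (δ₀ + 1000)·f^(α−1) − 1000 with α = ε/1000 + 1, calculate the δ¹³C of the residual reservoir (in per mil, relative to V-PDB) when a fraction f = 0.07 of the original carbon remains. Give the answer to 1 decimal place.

δ₀ = (0.01074584/0.01123720 − 1)×1000 = (0.956274 − 1)×1000 = -43.726 per mil
α − 1 = ε/1000 = -0.0099
f^(α−1) = 0.07^(-0.0099) = 1.026676
δ_res = (-43.726 + 1000) × 1.026676 − 1000 = 981.784 − 1000 = -18.22 per mil

-18.2 per mil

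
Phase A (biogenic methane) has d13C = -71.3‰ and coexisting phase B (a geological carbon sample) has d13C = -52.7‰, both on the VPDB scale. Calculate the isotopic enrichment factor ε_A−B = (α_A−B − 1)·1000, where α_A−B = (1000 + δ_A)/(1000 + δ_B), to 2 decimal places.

α_A−B = (1000 + -71.3) / (1000 + -52.7) = 928.7 / 947.3 = 0.980365
ε_A−B = (0.980365 − 1) × 1000 = -19.635‰
(The approximation ε ≈ δ_A − δ_B would give -18.6‰.)

-19.63‰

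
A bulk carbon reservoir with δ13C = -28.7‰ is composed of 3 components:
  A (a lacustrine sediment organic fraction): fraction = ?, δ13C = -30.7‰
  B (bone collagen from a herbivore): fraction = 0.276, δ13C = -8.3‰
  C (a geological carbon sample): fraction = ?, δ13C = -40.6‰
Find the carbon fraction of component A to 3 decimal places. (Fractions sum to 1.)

Let f_A and f_C be the unknown fractions; fractions sum to 1 so f_A + f_C = 0.724.
Mass balance: Σ fᵢ·δᵢ = δ_bulk ⇒ f_A·(-30.7) + f_C·(-40.6) = -28.7 − (-2.291) = -26.409
Substitute f_C = 0.724 − f_A:
f_A·(-30.7 − -40.6) = -26.409 − 0.724×(-40.6) = 2.985
f_A = 2.985 / 9.9 = 0.3015

0.302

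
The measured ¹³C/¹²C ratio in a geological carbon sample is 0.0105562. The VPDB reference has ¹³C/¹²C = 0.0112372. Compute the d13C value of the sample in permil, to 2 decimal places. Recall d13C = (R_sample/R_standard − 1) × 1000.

d13C = (R_sample / R_standard − 1) × 1000
R_sample / R_standard = 0.0105562 / 0.0112372 = 0.939398
d13C = (0.939398 − 1) × 1000 = -60.602 permil

-60.60 permil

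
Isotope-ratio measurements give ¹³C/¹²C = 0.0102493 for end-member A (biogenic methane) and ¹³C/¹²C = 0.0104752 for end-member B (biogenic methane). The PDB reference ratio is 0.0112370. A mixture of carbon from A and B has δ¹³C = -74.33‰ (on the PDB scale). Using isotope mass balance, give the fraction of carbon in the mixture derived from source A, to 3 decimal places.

0.325

δ_A = (0.0102493/0.0112370 − 1)×1000 = (0.912103 − 1)×1000 = -87.897‰
δ_B = (0.0104752/0.0112370 − 1)×1000 = (0.932206 − 1)×1000 = -67.794‰
f_A = (δ_mix − δ_B)/(δ_A − δ_B) = (-74.33 − (-67.794))/(-87.897 − (-67.794))
f_A = -6.536 / -20.103 = 0.3251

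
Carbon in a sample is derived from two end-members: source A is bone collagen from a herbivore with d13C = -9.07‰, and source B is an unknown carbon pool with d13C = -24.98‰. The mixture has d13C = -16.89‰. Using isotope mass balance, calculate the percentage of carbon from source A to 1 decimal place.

δ_mix = f_A·δ_A + (1 − f_A)·δ_B  ⇒  f_A = (δ_mix − δ_B)/(δ_A − δ_B)
f_A = (-16.89 − (-24.98)) / (-9.07 − (-24.98))
f_A = 8.09 / 15.91 = 0.5085

50.8%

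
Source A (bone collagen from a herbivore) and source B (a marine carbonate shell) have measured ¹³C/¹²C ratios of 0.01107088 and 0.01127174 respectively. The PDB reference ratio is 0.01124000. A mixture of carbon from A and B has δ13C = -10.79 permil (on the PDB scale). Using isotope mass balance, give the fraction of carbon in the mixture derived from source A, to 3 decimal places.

δ_A = (0.01107088/0.01124000 − 1)×1000 = (0.984954 − 1)×1000 = -15.046 permil
δ_B = (0.01127174/0.01124000 − 1)×1000 = (1.002824 − 1)×1000 = 2.824 permil
f_A = (δ_mix − δ_B)/(δ_A − δ_B) = (-10.79 − (2.824))/(-15.046 − (2.824))
f_A = -13.614 / -17.870 = 0.7618

0.762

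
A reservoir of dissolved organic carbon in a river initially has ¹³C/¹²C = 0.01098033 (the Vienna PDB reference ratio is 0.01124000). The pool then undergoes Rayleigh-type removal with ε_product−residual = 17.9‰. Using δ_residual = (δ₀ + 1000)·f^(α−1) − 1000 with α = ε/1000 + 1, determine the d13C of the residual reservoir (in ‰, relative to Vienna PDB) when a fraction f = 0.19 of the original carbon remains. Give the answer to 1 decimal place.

-51.7‰

δ₀ = (0.01098033/0.01124000 − 1)×1000 = (0.976898 − 1)×1000 = -23.102‰
α − 1 = ε/1000 = 0.0179
f^(α−1) = 0.19^(0.0179) = 0.970710
δ_res = (-23.102 + 1000) × 0.970710 − 1000 = 948.285 − 1000 = -51.72‰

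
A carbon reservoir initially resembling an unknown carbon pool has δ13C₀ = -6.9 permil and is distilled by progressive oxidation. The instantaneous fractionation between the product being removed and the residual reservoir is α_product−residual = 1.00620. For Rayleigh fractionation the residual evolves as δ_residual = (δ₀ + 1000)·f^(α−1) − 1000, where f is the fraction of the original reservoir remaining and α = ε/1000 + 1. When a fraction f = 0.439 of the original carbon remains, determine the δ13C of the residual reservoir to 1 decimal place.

-12.0 permil

Rayleigh residual: δ_res = (δ₀ + 1000)·f^(α−1) − 1000
α − 1 = 0.00620
f^(α−1) = 0.439^(0.00620) = 0.994909
δ_res = (-6.9 + 1000) × 0.994909 − 1000 = 988.044 − 1000 = -11.96 permil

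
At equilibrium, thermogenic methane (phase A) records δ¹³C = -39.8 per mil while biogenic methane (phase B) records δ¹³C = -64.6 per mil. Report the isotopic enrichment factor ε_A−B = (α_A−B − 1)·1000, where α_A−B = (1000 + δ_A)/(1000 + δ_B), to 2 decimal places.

26.51 per mil

α_A−B = (1000 + -39.8) / (1000 + -64.6) = 960.2 / 935.4 = 1.026513
ε_A−B = (1.026513 − 1) × 1000 = 26.513 per mil
(The approximation ε ≈ δ_A − δ_B would give 24.8 per mil.)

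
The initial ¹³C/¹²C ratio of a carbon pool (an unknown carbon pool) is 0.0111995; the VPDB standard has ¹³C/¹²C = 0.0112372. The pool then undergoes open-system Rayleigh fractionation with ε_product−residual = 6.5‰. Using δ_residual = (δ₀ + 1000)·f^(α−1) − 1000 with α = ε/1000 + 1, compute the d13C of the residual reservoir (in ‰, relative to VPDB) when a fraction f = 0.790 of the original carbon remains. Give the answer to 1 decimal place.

δ₀ = (0.0111995/0.0112372 − 1)×1000 = (0.996645 − 1)×1000 = -3.355‰
α − 1 = ε/1000 = 0.0065
f^(α−1) = 0.790^(0.0065) = 0.998469
δ_res = (-3.355 + 1000) × 0.998469 − 1000 = 995.119 − 1000 = -4.88‰

-4.9‰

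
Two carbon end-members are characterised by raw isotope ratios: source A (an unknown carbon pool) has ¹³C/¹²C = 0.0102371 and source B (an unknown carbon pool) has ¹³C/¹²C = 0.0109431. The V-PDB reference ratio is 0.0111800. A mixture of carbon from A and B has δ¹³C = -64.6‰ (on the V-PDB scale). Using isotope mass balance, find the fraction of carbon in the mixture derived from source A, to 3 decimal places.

0.687

δ_A = (0.0102371/0.0111800 − 1)×1000 = (0.915662 − 1)×1000 = -84.338‰
δ_B = (0.0109431/0.0111800 − 1)×1000 = (0.978810 − 1)×1000 = -21.190‰
f_A = (δ_mix − δ_B)/(δ_A − δ_B) = (-64.6 − (-21.190))/(-84.338 − (-21.190))
f_A = -43.410 / -63.148 = 0.6874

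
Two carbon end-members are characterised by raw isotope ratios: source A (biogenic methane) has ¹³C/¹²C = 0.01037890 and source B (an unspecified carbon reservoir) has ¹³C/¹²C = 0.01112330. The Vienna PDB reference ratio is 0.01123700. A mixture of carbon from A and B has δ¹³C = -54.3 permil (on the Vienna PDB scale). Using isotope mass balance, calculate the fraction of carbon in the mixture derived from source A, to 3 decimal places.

δ_A = (0.01037890/0.01123700 − 1)×1000 = (0.923636 − 1)×1000 = -76.364 permil
δ_B = (0.01112330/0.01123700 − 1)×1000 = (0.989882 − 1)×1000 = -10.118 permil
f_A = (δ_mix − δ_B)/(δ_A − δ_B) = (-54.3 − (-10.118))/(-76.364 − (-10.118))
f_A = -44.182 / -66.245 = 0.6669

0.667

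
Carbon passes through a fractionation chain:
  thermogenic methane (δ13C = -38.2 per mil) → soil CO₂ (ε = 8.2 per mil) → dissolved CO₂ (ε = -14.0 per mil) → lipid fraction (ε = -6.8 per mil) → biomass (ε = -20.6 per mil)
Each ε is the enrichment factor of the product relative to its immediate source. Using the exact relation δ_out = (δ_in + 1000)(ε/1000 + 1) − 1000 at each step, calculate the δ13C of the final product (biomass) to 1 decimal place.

step 1: δ = (-38.20 + 1000)·(8.2/1000 + 1) − 1000 = -30.31 per mil
step 2: δ = (-30.31 + 1000)·(-14.0/1000 + 1) − 1000 = -43.89 per mil
step 3: δ = (-43.89 + 1000)·(-6.8/1000 + 1) − 1000 = -50.39 per mil
step 4: δ = (-50.39 + 1000)·(-20.6/1000 + 1) − 1000 = -69.95 per mil

-70.0 per mil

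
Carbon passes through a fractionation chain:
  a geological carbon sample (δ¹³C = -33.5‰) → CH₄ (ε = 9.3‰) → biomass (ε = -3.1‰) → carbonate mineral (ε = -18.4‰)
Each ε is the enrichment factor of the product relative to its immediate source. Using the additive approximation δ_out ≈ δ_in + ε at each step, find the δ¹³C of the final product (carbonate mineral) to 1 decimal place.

step 1: δ ≈ -33.5 + (9.3) = -24.2‰
step 2: δ ≈ -24.2 + (-3.1) = -27.3‰
step 3: δ ≈ -27.3 + (-18.4) = -45.7‰

-45.7‰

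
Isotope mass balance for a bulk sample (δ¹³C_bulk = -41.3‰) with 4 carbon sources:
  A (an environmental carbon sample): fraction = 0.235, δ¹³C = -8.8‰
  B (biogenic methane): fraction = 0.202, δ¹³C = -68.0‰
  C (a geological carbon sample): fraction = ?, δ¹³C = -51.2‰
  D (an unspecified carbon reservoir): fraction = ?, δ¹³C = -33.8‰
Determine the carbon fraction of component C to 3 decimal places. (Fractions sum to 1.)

Let f_C and f_D be the unknown fractions; fractions sum to 1 so f_C + f_D = 0.563.
Mass balance: Σ fᵢ·δᵢ = δ_bulk ⇒ f_C·(-51.2) + f_D·(-33.8) = -41.3 − (-15.804) = -25.496
Substitute f_D = 0.563 − f_C:
f_C·(-51.2 − -33.8) = -25.496 − 0.563×(-33.8) = -6.467
f_C = -6.467 / -17.4 = 0.3716

0.372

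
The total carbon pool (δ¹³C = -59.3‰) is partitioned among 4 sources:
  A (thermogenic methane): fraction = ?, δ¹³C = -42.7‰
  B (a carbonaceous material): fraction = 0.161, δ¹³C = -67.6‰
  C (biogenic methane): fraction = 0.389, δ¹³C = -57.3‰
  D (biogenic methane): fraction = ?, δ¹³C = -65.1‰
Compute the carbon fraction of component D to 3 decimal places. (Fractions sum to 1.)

Let f_D and f_A be the unknown fractions; fractions sum to 1 so f_D + f_A = 0.450.
Mass balance: Σ fᵢ·δᵢ = δ_bulk ⇒ f_D·(-65.1) + f_A·(-42.7) = -59.3 − (-33.173) = -26.127
Substitute f_A = 0.450 − f_D:
f_D·(-65.1 − -42.7) = -26.127 − 0.450×(-42.7) = -6.912
f_D = -6.912 / -22.4 = 0.3086

0.309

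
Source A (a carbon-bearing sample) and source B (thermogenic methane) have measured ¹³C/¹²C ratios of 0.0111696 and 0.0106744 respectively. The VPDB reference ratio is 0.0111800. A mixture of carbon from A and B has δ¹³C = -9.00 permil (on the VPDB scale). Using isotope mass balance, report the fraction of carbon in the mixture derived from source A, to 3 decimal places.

δ_A = (0.0111696/0.0111800 − 1)×1000 = (0.999070 − 1)×1000 = -0.930 permil
δ_B = (0.0106744/0.0111800 − 1)×1000 = (0.954776 − 1)×1000 = -45.224 permil
f_A = (δ_mix − δ_B)/(δ_A − δ_B) = (-9.00 − (-45.224))/(-0.930 − (-45.224))
f_A = 36.224 / 44.293 = 0.8178

0.818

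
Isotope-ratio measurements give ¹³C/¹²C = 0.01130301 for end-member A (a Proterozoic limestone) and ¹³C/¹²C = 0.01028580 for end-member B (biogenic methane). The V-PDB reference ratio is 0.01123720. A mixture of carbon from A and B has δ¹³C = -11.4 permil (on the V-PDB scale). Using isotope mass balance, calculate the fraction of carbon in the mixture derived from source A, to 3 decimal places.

δ_A = (0.01130301/0.01123720 − 1)×1000 = (1.005856 − 1)×1000 = 5.856 permil
δ_B = (0.01028580/0.01123720 − 1)×1000 = (0.915335 − 1)×1000 = -84.665 permil
f_A = (δ_mix − δ_B)/(δ_A − δ_B) = (-11.4 − (-84.665))/(5.856 − (-84.665))
f_A = 73.265 / 90.522 = 0.8094

0.809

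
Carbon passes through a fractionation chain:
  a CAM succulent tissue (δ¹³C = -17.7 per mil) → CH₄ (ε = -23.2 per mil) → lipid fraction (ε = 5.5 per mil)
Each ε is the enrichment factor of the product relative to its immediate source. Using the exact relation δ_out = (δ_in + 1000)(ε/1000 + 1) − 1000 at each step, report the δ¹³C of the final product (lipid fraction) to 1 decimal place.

-35.2 per mil

step 1: δ = (-17.70 + 1000)·(-23.2/1000 + 1) − 1000 = -40.49 per mil
step 2: δ = (-40.49 + 1000)·(5.5/1000 + 1) − 1000 = -35.21 per mil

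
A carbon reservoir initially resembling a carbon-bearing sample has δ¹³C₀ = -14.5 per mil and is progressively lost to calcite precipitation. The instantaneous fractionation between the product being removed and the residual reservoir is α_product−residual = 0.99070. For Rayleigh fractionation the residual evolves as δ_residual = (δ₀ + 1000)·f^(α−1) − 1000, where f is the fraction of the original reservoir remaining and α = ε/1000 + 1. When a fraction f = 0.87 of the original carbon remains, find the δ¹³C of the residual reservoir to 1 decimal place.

-13.2 per mil

Rayleigh residual: δ_res = (δ₀ + 1000)·f^(α−1) − 1000
α − 1 = -0.00930
f^(α−1) = 0.87^(-0.00930) = 1.001296
δ_res = (-14.5 + 1000) × 1.001296 − 1000 = 986.777 − 1000 = -13.22 per mil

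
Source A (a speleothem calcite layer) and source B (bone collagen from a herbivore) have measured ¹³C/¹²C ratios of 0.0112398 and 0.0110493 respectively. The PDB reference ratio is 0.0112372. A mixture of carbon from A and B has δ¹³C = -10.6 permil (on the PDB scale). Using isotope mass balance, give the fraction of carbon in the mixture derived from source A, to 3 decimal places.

0.361

δ_A = (0.0112398/0.0112372 − 1)×1000 = (1.000231 − 1)×1000 = 0.231 permil
δ_B = (0.0110493/0.0112372 − 1)×1000 = (0.983279 − 1)×1000 = -16.721 permil
f_A = (δ_mix − δ_B)/(δ_A − δ_B) = (-10.6 − (-16.721))/(0.231 − (-16.721))
f_A = 6.121 / 16.953 = 0.3611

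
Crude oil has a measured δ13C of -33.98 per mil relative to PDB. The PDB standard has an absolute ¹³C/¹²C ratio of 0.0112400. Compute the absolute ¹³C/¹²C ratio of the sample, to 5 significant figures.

R_sample = R_standard × (δ13C/1000 + 1)
R_sample = 0.0112400 × (-33.98/1000 + 1) = 0.0112400 × 0.966020
R_sample = 0.0108581

0.010858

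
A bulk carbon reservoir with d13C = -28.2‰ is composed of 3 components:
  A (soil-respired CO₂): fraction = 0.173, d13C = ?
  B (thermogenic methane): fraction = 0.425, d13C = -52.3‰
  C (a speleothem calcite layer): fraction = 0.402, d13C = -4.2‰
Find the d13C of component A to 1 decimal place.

-24.8‰

Isotope mass balance: δ_bulk = Σ fᵢ·δᵢ.
-28.2 = 0.173×δ_A + 0.425×(-52.3) + 0.402×(-4.2)
0.173·δ_A = -28.2 − (-23.916) = -4.284
δ_A = -4.284 / 0.173 = -24.76‰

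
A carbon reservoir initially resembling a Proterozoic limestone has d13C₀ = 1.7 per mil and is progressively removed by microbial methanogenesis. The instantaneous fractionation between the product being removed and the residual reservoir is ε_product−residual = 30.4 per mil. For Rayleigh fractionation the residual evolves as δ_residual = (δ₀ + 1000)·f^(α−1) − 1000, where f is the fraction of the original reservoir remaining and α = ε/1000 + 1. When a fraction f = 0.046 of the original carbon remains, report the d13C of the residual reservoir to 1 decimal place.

-87.8 per mil

Rayleigh residual: δ_res = (δ₀ + 1000)·f^(α−1) − 1000
α = ε/1000 + 1 = 1.03040, so α − 1 = 0.03040
f^(α−1) = 0.046^(0.03040) = 0.910642
δ_res = (1.7 + 1000) × 0.910642 − 1000 = 912.190 − 1000 = -87.81 per mil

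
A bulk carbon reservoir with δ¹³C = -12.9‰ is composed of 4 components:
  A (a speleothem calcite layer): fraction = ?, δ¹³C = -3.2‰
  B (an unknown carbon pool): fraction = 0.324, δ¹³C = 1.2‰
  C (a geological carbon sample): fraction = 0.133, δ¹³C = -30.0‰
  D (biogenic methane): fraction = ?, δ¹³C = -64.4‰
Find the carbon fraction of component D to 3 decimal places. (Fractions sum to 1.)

Let f_D and f_A be the unknown fractions; fractions sum to 1 so f_D + f_A = 0.543.
Mass balance: Σ fᵢ·δᵢ = δ_bulk ⇒ f_D·(-64.4) + f_A·(-3.2) = -12.9 − (-3.601) = -9.299
Substitute f_A = 0.543 − f_D:
f_D·(-64.4 − -3.2) = -9.299 − 0.543×(-3.2) = -7.561
f_D = -7.561 / -61.2 = 0.1235

0.124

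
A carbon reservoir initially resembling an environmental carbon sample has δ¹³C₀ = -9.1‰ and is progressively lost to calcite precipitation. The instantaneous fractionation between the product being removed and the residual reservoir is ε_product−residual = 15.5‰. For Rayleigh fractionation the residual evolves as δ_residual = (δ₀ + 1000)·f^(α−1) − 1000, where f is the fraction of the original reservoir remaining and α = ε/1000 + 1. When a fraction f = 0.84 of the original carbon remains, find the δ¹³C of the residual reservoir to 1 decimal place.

Rayleigh residual: δ_res = (δ₀ + 1000)·f^(α−1) − 1000
α = ε/1000 + 1 = 1.01550, so α − 1 = 0.01550
f^(α−1) = 0.84^(0.01550) = 0.997301
δ_res = (-9.1 + 1000) × 0.997301 − 1000 = 988.226 − 1000 = -11.77‰

-11.8‰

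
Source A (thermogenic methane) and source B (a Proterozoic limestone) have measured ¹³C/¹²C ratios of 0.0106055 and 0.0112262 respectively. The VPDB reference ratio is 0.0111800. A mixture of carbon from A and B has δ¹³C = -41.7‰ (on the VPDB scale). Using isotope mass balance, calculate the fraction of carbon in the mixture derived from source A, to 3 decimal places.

δ_A = (0.0106055/0.0111800 − 1)×1000 = (0.948614 − 1)×1000 = -51.386‰
δ_B = (0.0112262/0.0111800 − 1)×1000 = (1.004132 − 1)×1000 = 4.132‰
f_A = (δ_mix − δ_B)/(δ_A − δ_B) = (-41.7 − (4.132))/(-51.386 − (4.132))
f_A = -45.832 / -55.519 = 0.8255

0.826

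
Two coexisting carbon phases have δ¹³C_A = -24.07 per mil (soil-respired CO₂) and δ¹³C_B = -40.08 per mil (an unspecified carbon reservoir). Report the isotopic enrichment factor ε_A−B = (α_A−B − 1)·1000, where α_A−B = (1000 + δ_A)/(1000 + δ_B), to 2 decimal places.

α_A−B = (1000 + -24.07) / (1000 + -40.08) = 975.93 / 959.92 = 1.016678
ε_A−B = (1.016678 − 1) × 1000 = 16.678 per mil
(The approximation ε ≈ δ_A − δ_B would give 16.01 per mil.)

16.68 per mil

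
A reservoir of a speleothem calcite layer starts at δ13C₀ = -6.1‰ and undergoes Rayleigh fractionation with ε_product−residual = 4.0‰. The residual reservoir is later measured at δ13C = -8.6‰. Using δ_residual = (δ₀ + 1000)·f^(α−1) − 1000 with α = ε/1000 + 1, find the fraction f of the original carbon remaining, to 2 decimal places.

0.53

α − 1 = ε/1000 = 0.0040
(δ_res + 1000)/(δ₀ + 1000) = (-8.6 + 1000)/(-6.1 + 1000) = 991.4/993.9 = 0.997485
f = 0.997485^(1/0.0040) = exp(ln(0.997485)/0.0040) = exp(-0.00252/0.0040)
f = exp(-0.6296) = 0.5328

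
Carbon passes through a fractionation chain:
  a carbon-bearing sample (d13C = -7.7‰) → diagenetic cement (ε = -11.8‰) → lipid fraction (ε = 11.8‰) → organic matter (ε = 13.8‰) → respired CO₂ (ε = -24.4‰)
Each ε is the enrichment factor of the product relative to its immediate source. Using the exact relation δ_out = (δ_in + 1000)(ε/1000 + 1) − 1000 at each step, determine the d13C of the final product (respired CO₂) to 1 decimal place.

step 1: δ = (-7.70 + 1000)·(-11.8/1000 + 1) − 1000 = -19.41‰
step 2: δ = (-19.41 + 1000)·(11.8/1000 + 1) − 1000 = -7.84‰
step 3: δ = (-7.84 + 1000)·(13.8/1000 + 1) − 1000 = 5.85‰
step 4: δ = (5.85 + 1000)·(-24.4/1000 + 1) − 1000 = -18.69‰

-18.7‰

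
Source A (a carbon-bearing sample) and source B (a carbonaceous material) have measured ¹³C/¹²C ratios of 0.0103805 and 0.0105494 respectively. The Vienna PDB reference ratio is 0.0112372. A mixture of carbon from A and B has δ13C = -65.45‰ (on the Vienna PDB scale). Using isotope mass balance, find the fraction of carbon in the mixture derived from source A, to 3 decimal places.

δ_A = (0.0103805/0.0112372 − 1)×1000 = (0.923762 − 1)×1000 = -76.238‰
δ_B = (0.0105494/0.0112372 − 1)×1000 = (0.938793 − 1)×1000 = -61.207‰
f_A = (δ_mix − δ_B)/(δ_A − δ_B) = (-65.45 − (-61.207))/(-76.238 − (-61.207))
f_A = -4.243 / -15.030 = 0.2823

0.282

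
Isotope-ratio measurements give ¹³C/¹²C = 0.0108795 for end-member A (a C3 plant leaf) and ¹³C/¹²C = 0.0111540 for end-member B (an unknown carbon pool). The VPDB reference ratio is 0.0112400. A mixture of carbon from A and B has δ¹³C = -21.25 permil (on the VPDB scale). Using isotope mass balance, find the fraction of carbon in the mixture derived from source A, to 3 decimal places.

0.557

δ_A = (0.0108795/0.0112400 − 1)×1000 = (0.967927 − 1)×1000 = -32.073 permil
δ_B = (0.0111540/0.0112400 − 1)×1000 = (0.992349 − 1)×1000 = -7.651 permil
f_A = (δ_mix − δ_B)/(δ_A − δ_B) = (-21.25 − (-7.651))/(-32.073 − (-7.651))
f_A = -13.599 / -24.422 = 0.5568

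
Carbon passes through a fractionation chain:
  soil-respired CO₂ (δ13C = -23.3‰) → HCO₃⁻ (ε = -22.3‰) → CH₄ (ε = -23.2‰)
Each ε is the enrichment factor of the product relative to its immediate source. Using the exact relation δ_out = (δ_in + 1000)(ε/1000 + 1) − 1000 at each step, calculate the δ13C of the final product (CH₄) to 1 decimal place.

-67.2‰

step 1: δ = (-23.30 + 1000)·(-22.3/1000 + 1) − 1000 = -45.08‰
step 2: δ = (-45.08 + 1000)·(-23.2/1000 + 1) − 1000 = -67.23‰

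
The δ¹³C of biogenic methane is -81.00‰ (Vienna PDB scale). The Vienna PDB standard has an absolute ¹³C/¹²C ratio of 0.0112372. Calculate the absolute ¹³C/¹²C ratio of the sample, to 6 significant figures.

0.0103270

R_sample = R_standard × (δ¹³C/1000 + 1)
R_sample = 0.0112372 × (-81.00/1000 + 1) = 0.0112372 × 0.919000
R_sample = 0.0103270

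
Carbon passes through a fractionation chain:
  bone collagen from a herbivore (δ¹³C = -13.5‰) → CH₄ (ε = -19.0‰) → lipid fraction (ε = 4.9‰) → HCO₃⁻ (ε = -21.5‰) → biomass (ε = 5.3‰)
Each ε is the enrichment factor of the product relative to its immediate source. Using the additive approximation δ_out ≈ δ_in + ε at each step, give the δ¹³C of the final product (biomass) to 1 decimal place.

-43.8‰

step 1: δ ≈ -13.5 + (-19.0) = -32.5‰
step 2: δ ≈ -32.5 + (4.9) = -27.6‰
step 3: δ ≈ -27.6 + (-21.5) = -49.1‰
step 4: δ ≈ -49.1 + (5.3) = -43.8‰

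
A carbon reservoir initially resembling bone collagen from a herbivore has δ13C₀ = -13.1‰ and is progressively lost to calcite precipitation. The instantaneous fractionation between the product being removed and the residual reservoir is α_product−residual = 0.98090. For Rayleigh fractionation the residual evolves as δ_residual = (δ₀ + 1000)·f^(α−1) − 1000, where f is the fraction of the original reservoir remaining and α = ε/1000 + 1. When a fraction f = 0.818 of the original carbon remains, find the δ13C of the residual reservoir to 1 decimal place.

Rayleigh residual: δ_res = (δ₀ + 1000)·f^(α−1) − 1000
α − 1 = -0.01910
f^(α−1) = 0.818^(-0.01910) = 1.003844
δ_res = (-13.1 + 1000) × 1.003844 − 1000 = 990.694 − 1000 = -9.31‰

-9.3‰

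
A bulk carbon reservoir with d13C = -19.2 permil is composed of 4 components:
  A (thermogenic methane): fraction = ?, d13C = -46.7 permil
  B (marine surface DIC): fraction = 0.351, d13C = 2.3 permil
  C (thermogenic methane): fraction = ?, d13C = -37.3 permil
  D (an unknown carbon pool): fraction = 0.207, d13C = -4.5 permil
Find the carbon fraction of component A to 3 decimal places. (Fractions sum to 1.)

Let f_A and f_C be the unknown fractions; fractions sum to 1 so f_A + f_C = 0.442.
Mass balance: Σ fᵢ·δᵢ = δ_bulk ⇒ f_A·(-46.7) + f_C·(-37.3) = -19.2 − (-0.124) = -19.076
Substitute f_C = 0.442 − f_A:
f_A·(-46.7 − -37.3) = -19.076 − 0.442×(-37.3) = -2.589
f_A = -2.589 / -9.4 = 0.2754

0.275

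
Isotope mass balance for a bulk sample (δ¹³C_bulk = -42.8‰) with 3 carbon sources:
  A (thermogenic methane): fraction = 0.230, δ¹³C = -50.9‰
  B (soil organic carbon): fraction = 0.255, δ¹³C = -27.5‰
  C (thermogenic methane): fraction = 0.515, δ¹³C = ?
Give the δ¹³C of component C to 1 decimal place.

-46.8‰

Isotope mass balance: δ_bulk = Σ fᵢ·δᵢ.
-42.8 = 0.230×(-50.9) + 0.255×(-27.5) + 0.515×δ_C
0.515·δ_C = -42.8 − (-18.720) = -24.080
δ_C = -24.080 / 0.515 = -46.76‰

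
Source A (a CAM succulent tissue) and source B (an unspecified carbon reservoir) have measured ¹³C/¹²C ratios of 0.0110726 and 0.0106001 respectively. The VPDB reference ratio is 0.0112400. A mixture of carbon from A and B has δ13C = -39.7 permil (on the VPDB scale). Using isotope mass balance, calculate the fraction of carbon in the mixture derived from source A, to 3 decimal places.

δ_A = (0.0110726/0.0112400 − 1)×1000 = (0.985107 − 1)×1000 = -14.893 permil
δ_B = (0.0106001/0.0112400 − 1)×1000 = (0.943069 − 1)×1000 = -56.931 permil
f_A = (δ_mix − δ_B)/(δ_A − δ_B) = (-39.7 − (-56.931))/(-14.893 − (-56.931))
f_A = 17.231 / 42.037 = 0.4099

0.410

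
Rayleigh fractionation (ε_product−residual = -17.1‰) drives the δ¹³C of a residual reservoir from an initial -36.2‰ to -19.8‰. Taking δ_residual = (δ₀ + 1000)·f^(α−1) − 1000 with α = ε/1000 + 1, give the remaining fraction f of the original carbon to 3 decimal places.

0.373

α − 1 = ε/1000 = -0.0171
(δ_res + 1000)/(δ₀ + 1000) = (-19.8 + 1000)/(-36.2 + 1000) = 980.2/963.8 = 1.017016
f = 1.017016^(1/-0.0171) = exp(ln(1.017016)/-0.0171) = exp(0.01687/-0.0171)
f = exp(-0.9867) = 0.3728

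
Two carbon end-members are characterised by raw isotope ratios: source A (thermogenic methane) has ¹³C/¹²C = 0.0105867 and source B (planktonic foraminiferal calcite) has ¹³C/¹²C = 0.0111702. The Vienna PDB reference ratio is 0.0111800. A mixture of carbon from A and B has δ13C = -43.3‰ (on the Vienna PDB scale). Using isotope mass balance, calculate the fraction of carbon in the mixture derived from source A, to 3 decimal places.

δ_A = (0.0105867/0.0111800 − 1)×1000 = (0.946932 − 1)×1000 = -53.068‰
δ_B = (0.0111702/0.0111800 − 1)×1000 = (0.999123 − 1)×1000 = -0.877‰
f_A = (δ_mix − δ_B)/(δ_A − δ_B) = (-43.3 − (-0.877))/(-53.068 − (-0.877))
f_A = -42.423 / -52.191 = 0.8128

0.813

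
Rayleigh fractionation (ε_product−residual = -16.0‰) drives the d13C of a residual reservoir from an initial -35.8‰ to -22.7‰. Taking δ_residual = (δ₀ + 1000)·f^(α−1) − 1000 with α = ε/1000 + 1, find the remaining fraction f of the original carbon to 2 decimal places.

0.43

α − 1 = ε/1000 = -0.0160
(δ_res + 1000)/(δ₀ + 1000) = (-22.7 + 1000)/(-35.8 + 1000) = 977.3/964.2 = 1.013586
f = 1.013586^(1/-0.0160) = exp(ln(1.013586)/-0.0160) = exp(0.01349/-0.0160)
f = exp(-0.8434) = 0.4302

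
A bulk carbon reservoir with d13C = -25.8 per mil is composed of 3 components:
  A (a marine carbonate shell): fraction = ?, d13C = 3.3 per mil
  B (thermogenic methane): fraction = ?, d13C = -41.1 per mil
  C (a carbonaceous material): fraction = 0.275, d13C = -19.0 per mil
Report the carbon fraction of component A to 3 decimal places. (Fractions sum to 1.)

Let f_A and f_B be the unknown fractions; fractions sum to 1 so f_A + f_B = 0.725.
Mass balance: Σ fᵢ·δᵢ = δ_bulk ⇒ f_A·(3.3) + f_B·(-41.1) = -25.8 − (-5.225) = -20.575
Substitute f_B = 0.725 − f_A:
f_A·(3.3 − -41.1) = -20.575 − 0.725×(-41.1) = 9.223
f_A = 9.223 / 44.4 = 0.2077

0.208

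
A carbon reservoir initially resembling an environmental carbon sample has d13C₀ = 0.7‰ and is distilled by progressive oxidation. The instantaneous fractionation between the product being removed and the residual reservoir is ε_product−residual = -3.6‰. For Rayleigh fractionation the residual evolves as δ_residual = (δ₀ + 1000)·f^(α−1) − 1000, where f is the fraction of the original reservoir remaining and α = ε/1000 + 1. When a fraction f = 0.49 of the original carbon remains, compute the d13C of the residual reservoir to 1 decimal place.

3.3‰

Rayleigh residual: δ_res = (δ₀ + 1000)·f^(α−1) − 1000
α = ε/1000 + 1 = 0.99640, so α − 1 = -0.00360
f^(α−1) = 0.49^(-0.00360) = 1.002571
δ_res = (0.7 + 1000) × 1.002571 − 1000 = 1003.273 − 1000 = 3.27‰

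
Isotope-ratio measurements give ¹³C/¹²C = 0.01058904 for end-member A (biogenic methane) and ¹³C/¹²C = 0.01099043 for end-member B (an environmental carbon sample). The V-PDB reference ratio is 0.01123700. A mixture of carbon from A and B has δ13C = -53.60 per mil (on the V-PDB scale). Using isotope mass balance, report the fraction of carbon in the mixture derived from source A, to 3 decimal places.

0.886

δ_A = (0.01058904/0.01123700 − 1)×1000 = (0.942337 − 1)×1000 = -57.663 per mil
δ_B = (0.01099043/0.01123700 − 1)×1000 = (0.978057 − 1)×1000 = -21.943 per mil
f_A = (δ_mix − δ_B)/(δ_A − δ_B) = (-53.60 − (-21.943))/(-57.663 − (-21.943))
f_A = -31.657 / -35.720 = 0.8863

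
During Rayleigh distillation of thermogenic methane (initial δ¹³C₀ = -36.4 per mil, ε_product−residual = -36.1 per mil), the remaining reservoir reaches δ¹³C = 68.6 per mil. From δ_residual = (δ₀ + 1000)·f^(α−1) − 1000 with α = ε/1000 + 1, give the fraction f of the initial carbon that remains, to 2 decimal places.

α − 1 = ε/1000 = -0.0361
(δ_res + 1000)/(δ₀ + 1000) = (68.6 + 1000)/(-36.4 + 1000) = 1068.6/963.6 = 1.108966
f = 1.108966^(1/-0.0361) = exp(ln(1.108966)/-0.0361) = exp(0.10343/-0.0361)
f = exp(-2.8651) = 0.0570

0.06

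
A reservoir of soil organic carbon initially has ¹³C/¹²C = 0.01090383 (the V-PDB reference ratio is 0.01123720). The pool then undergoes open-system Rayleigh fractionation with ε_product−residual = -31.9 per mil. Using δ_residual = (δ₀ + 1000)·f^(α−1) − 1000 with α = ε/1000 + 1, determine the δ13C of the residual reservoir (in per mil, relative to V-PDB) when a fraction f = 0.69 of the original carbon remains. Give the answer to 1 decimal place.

-18.1 per mil

δ₀ = (0.01090383/0.01123720 − 1)×1000 = (0.970333 − 1)×1000 = -29.667 per mil
α − 1 = ε/1000 = -0.0319
f^(α−1) = 0.69^(-0.0319) = 1.011907
δ_res = (-29.667 + 1000) × 1.011907 − 1000 = 981.887 − 1000 = -18.11 per mil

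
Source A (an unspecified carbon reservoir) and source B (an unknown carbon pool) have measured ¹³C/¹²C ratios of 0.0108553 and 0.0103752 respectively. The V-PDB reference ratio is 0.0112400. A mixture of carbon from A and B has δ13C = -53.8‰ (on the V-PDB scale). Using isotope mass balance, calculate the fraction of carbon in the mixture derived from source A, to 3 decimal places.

δ_A = (0.0108553/0.0112400 − 1)×1000 = (0.965774 − 1)×1000 = -34.226‰
δ_B = (0.0103752/0.0112400 − 1)×1000 = (0.923060 − 1)×1000 = -76.940‰
f_A = (δ_mix − δ_B)/(δ_A − δ_B) = (-53.8 − (-76.940))/(-34.226 − (-76.940))
f_A = 23.140 / 42.714 = 0.5417

0.542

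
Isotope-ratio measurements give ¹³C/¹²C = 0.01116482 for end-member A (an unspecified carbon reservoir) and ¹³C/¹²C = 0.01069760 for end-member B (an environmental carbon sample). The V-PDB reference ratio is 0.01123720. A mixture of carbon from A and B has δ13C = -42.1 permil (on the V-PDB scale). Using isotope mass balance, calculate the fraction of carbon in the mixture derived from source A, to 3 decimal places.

0.142

δ_A = (0.01116482/0.01123720 − 1)×1000 = (0.993559 − 1)×1000 = -6.441 permil
δ_B = (0.01069760/0.01123720 − 1)×1000 = (0.951981 − 1)×1000 = -48.019 permil
f_A = (δ_mix − δ_B)/(δ_A − δ_B) = (-42.1 − (-48.019))/(-6.441 − (-48.019))
f_A = 5.919 / 41.578 = 0.1424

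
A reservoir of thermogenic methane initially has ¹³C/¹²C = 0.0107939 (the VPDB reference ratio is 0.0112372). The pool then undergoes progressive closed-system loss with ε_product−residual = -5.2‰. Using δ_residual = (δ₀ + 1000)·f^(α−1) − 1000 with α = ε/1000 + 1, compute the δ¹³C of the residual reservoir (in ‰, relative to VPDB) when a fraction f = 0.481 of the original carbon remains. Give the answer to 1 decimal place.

-35.8‰

δ₀ = (0.0107939/0.0112372 − 1)×1000 = (0.960551 − 1)×1000 = -39.449‰
α − 1 = ε/1000 = -0.0052
f^(α−1) = 0.481^(-0.0052) = 1.003813
δ_res = (-39.449 + 1000) × 1.003813 − 1000 = 964.213 − 1000 = -35.79‰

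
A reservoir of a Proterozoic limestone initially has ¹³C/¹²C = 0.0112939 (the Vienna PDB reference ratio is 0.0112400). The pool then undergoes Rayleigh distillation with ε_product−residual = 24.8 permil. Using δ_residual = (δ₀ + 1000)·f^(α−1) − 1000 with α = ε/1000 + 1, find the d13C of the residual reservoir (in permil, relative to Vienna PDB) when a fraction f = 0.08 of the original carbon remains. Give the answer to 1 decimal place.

-56.2 permil

δ₀ = (0.0112939/0.0112400 − 1)×1000 = (1.004795 − 1)×1000 = 4.795 permil
α − 1 = ε/1000 = 0.0248
f^(α−1) = 0.08^(0.0248) = 0.939283
δ_res = (4.795 + 1000) × 0.939283 − 1000 = 943.788 − 1000 = -56.21 permil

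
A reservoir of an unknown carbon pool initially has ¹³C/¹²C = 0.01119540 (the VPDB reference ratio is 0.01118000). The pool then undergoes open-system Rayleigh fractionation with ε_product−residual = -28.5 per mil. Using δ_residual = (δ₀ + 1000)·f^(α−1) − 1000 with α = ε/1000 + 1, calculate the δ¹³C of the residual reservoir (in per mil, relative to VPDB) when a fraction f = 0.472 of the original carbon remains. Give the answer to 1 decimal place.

δ₀ = (0.01119540/0.01118000 − 1)×1000 = (1.001377 − 1)×1000 = 1.377 per mil
α − 1 = ε/1000 = -0.0285
f^(α−1) = 0.472^(-0.0285) = 1.021628
δ_res = (1.377 + 1000) × 1.021628 − 1000 = 1023.035 − 1000 = 23.03 per mil

23.0 per mil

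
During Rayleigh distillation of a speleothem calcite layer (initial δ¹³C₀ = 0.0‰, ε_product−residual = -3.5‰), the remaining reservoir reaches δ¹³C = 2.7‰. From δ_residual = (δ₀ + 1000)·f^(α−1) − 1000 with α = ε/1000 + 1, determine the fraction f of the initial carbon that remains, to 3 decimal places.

α − 1 = ε/1000 = -0.0035
(δ_res + 1000)/(δ₀ + 1000) = (2.7 + 1000)/(0.0 + 1000) = 1002.7/1000.0 = 1.002700
f = 1.002700^(1/-0.0035) = exp(ln(1.002700)/-0.0035) = exp(0.00270/-0.0035)
f = exp(-0.7704) = 0.4628

0.463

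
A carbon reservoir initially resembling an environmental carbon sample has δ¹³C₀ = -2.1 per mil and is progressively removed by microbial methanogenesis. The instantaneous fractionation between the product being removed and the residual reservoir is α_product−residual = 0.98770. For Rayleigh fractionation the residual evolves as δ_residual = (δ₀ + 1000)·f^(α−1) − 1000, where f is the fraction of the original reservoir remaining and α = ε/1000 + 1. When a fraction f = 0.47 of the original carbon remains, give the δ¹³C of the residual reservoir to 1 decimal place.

7.2 per mil

Rayleigh residual: δ_res = (δ₀ + 1000)·f^(α−1) − 1000
α − 1 = -0.01230
f^(α−1) = 0.47^(-0.01230) = 1.009330
δ_res = (-2.1 + 1000) × 1.009330 − 1000 = 1007.210 − 1000 = 7.21 per mil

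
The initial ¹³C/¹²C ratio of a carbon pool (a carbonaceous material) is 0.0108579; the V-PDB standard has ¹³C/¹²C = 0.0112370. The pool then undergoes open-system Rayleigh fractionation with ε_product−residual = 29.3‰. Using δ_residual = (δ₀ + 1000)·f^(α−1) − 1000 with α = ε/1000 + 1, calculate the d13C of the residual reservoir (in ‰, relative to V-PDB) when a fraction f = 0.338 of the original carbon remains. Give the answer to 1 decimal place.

-64.0‰

δ₀ = (0.0108579/0.0112370 − 1)×1000 = (0.966263 − 1)×1000 = -33.737‰
α − 1 = ε/1000 = 0.0293
f^(α−1) = 0.338^(0.0293) = 0.968718
δ_res = (-33.737 + 1000) × 0.968718 − 1000 = 936.036 − 1000 = -63.96‰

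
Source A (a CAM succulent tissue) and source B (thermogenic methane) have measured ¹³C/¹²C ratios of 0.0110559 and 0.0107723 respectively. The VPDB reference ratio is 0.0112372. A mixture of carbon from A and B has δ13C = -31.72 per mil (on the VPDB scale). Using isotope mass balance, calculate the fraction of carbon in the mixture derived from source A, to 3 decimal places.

0.382

δ_A = (0.0110559/0.0112372 − 1)×1000 = (0.983866 − 1)×1000 = -16.134 per mil
δ_B = (0.0107723/0.0112372 − 1)×1000 = (0.958628 − 1)×1000 = -41.372 per mil
f_A = (δ_mix − δ_B)/(δ_A − δ_B) = (-31.72 − (-41.372))/(-16.134 − (-41.372))
f_A = 9.652 / 25.238 = 0.3824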